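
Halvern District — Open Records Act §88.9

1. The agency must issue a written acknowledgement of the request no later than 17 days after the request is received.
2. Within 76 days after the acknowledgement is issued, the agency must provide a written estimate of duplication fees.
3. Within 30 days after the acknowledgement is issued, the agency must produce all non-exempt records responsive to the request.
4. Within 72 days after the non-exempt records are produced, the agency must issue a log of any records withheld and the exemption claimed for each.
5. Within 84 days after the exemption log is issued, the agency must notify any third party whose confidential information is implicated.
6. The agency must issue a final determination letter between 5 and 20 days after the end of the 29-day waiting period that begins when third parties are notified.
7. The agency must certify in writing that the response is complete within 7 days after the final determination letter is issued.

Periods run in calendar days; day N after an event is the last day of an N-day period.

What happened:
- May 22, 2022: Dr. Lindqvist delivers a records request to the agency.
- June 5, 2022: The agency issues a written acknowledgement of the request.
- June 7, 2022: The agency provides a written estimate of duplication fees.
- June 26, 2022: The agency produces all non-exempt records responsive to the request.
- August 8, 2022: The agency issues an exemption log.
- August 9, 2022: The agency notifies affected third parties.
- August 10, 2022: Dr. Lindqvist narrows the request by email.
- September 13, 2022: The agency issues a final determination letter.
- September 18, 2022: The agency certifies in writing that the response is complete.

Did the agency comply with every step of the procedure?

Yes

Step 1 — counting 17 days from May 22, 2022 (when the request is received) gives a deadline of June 8, 2022; done June 5, 2022 — timely.
Step 2 — counting 76 days from June 5, 2022 (when the acknowledgement is issued) gives a deadline of August 20, 2022; June 7, 2022 is within that limit.
Step 3 — counting 30 days from June 5, 2022 (when the acknowledgement is issued) gives a deadline of July 5, 2022; June 26, 2022 is within that limit.
Step 4 — counting 72 days from June 26, 2022 (when the non-exempt records are produced) gives a deadline of September 6, 2022; completed August 8, 2022, before the deadline.
Step 5 — counting 84 days from August 8, 2022 (when the exemption log is issued) gives a deadline of October 31, 2022; August 9, 2022 is within that limit.
Step 6 — 5 and 20 days from September 7, 2022 (end of the 29-day waiting period, which began when third parties are notified on August 9, 2022) are September 12, 2022 and September 27, 2022 respectively; done September 13, 2022 — within the window.
Step 7 — counting 7 days from September 13, 2022 (when the final determination letter is issued) gives a deadline of September 20, 2022; September 18, 2022 is within that limit.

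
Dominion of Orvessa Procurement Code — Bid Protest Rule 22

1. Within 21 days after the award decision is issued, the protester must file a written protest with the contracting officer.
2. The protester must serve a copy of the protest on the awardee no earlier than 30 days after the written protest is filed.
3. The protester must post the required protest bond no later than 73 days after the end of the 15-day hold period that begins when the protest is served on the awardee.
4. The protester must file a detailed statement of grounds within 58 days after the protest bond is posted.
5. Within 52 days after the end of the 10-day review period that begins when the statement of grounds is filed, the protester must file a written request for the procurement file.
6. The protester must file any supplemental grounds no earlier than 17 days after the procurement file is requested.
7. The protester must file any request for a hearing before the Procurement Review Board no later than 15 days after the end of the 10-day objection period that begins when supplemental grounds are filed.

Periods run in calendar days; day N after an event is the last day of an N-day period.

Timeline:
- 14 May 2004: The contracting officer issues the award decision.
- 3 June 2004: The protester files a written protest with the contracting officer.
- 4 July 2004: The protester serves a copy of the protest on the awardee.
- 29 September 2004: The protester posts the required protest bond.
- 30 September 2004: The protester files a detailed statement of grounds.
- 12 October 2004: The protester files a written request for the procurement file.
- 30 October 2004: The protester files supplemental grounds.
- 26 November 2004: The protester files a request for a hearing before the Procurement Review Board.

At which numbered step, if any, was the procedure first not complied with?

Step 1: 21 days after 14 May 2004 (when the award decision is issued) is 4 June 2004; 3 June 2004 is within that limit.
Step 2: the earliest permitted date is 30 days after 3 June 2004 (when the written protest is filed), i.e. 3 July 2004; done 4 July 2004, after the minimum wait.
Step 3: 73 days after 19 July 2004 (end of the 15-day hold period, which began when the protest is served on the awardee on 4 July 2004) is 30 September 2004; completed 29 September 2004, before the deadline.
Step 4: 58 days after 29 September 2004 (when the protest bond is posted) is 26 November 2004; done 30 September 2004 — timely.
Step 5: 52 days after 10 October 2004 (end of the 10-day review period, which began when the statement of grounds is filed on 30 September 2004) is 1 December 2004; done 12 October 2004 — timely.
Step 6: the earliest permitted date is 17 days after 12 October 2004 (when the procurement file is requested), i.e. 29 October 2004; 30 October 2004 is on or after that date.
Step 7: 15 days after 9 November 2004 (end of the 10-day objection period, which began when supplemental grounds are filed on 30 October 2004) is 24 November 2004; done 26 November 2004 — 2 days late.
That is the first point of non-compliance.

Step 7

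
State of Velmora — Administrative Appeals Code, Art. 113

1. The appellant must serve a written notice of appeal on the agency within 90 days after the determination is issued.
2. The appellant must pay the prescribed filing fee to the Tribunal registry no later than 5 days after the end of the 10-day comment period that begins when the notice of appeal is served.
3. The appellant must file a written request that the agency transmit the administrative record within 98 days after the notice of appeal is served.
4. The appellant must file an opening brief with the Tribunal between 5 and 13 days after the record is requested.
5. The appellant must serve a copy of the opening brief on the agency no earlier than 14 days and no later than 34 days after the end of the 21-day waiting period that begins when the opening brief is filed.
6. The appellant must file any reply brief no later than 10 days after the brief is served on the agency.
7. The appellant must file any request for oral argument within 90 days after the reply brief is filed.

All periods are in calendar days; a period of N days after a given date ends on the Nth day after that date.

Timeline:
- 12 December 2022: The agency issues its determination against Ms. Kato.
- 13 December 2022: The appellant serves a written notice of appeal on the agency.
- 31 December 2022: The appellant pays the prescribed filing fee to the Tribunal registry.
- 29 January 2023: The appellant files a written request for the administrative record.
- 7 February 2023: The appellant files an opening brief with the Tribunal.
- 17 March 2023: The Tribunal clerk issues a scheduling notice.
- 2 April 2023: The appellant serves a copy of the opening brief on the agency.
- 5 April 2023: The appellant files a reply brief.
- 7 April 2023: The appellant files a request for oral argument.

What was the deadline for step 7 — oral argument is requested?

Step 7 runs from 5 April 2023, when the reply brief is filed. 90 days after 5 April 2023 is 4 July 2023.

4 July 2023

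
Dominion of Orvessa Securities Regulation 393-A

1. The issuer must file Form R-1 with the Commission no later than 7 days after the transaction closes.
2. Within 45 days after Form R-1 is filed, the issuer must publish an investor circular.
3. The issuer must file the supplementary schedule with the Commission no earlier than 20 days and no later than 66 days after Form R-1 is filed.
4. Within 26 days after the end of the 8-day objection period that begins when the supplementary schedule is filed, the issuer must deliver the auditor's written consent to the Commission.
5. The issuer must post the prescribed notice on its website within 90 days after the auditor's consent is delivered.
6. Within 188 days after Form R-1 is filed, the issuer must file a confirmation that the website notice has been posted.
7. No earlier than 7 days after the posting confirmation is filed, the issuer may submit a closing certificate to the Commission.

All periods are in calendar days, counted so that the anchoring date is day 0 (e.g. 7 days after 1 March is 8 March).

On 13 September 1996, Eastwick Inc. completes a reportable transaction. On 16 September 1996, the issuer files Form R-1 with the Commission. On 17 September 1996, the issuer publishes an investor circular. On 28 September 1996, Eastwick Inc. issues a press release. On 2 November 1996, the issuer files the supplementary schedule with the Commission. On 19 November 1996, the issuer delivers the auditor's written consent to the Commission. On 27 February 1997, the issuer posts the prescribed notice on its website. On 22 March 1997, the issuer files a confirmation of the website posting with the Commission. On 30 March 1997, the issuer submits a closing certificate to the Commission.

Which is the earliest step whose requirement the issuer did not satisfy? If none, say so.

Step 5

(1) due by 13 September 1996 + 7 days = 20 September 1996; 16 September 1996 is within that limit.
(2) due by 16 September 1996 + 45 days = 31 October 1996; 17 September 1996 is within that limit.
(3) the permitted window runs from 16 September 1996 + 20 = 6 October 1996 to 16 September 1996 + 66 = 21 November 1996; 2 November 1996 falls inside that range.
(4) due by 10 November 1996 + 26 days = 6 December 1996; completed 19 November 1996, before the deadline.
(5) due by 19 November 1996 + 90 days = 17 February 1997; 27 February 1997 misses that deadline by 10 days.
No need to go further; step 5 was not satisfied.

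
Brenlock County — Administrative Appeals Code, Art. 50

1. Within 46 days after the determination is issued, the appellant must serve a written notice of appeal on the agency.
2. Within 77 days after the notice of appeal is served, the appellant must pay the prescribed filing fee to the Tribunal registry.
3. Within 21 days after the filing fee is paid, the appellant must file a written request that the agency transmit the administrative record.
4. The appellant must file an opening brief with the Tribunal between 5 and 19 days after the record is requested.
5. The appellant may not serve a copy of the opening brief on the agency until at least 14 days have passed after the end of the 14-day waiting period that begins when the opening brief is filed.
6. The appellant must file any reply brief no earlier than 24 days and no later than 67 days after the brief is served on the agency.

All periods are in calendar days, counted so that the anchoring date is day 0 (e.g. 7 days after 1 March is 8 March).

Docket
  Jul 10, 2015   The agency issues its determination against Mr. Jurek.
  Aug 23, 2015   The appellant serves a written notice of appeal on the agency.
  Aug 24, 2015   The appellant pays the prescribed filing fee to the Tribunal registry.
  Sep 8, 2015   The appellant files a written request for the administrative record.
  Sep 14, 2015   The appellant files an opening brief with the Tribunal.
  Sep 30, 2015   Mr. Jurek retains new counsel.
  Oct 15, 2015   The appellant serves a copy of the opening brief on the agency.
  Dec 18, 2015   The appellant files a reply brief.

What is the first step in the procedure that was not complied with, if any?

Step 1 — counting 46 days from Jul 10, 2015 (when the determination is issued) gives a deadline of Aug 25, 2015; done Aug 23, 2015 — timely.
Step 2 — counting 77 days from Aug 23, 2015 (when the notice of appeal is served) gives a deadline of Nov 8, 2015; completed Aug 24, 2015, before the deadline.
Step 3 — counting 21 days from Aug 24, 2015 (when the filing fee is paid) gives a deadline of Sep 14, 2015; Sep 8, 2015 is within that limit.
Step 4 — 5 and 19 days from Sep 8, 2015 (when the record is requested) are Sep 13, 2015 and Sep 27, 2015 respectively; Sep 14, 2015 falls inside that range.
Step 5 — must wait 14 days from Sep 28, 2015 (end of the 14-day waiting period, which began when the opening brief is filed on Sep 14, 2015), so not before Oct 12, 2015; Oct 15, 2015 is on or after that date.
Step 6 — 24 and 67 days from Oct 15, 2015 (when the brief is served on the agency) are Nov 8, 2015 and Dec 21, 2015 respectively; done Dec 18, 2015, which is between those dates.

None — every step was satisfied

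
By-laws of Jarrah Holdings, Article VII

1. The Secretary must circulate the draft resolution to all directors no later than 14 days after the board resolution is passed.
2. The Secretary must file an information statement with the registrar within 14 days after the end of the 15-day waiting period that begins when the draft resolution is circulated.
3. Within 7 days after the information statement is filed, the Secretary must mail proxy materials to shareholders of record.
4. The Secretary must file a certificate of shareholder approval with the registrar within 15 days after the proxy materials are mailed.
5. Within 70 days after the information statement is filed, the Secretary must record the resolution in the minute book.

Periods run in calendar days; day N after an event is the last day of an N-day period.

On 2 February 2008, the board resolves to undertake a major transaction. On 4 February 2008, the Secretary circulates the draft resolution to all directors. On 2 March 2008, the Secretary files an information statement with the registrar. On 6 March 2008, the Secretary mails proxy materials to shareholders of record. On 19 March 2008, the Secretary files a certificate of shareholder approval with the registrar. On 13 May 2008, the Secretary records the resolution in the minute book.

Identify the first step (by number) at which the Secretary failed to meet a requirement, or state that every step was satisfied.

Step 5

Step 1: 14 days after 2 February 2008 (when the board resolution is passed) is 16 February 2008; 4 February 2008 is within that limit.
Step 2: 14 days after 19 February 2008 (end of the 15-day waiting period, which began when the draft resolution is circulated on 4 February 2008) is 4 March 2008; completed 2 March 2008, before the deadline.
Step 3: 7 days after 2 March 2008 (when the information statement is filed) is 9 March 2008; completed 6 March 2008, before the deadline.
Step 4: 15 days after 6 March 2008 (when the proxy materials are mailed) is 21 March 2008; 19 March 2008 is within that limit.
Step 5: 70 days after 2 March 2008 (when the information statement is filed) is 11 May 2008; 13 May 2008 misses that deadline by 2 days.
The analysis stops there.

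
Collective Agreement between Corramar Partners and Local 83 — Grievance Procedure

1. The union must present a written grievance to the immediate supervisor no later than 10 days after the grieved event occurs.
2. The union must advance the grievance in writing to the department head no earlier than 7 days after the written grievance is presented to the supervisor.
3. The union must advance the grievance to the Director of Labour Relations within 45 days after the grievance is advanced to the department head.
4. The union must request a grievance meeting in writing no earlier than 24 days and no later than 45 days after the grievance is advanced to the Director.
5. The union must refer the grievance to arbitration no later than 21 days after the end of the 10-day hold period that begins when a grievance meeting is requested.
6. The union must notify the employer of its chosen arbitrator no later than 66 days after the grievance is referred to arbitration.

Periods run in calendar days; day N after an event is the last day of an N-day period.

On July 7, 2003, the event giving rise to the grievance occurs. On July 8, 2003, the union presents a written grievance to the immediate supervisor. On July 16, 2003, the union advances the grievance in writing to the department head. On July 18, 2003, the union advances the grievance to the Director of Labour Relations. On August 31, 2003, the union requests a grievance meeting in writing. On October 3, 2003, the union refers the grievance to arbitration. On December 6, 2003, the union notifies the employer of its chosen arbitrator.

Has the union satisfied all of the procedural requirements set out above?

Step 1 — counting 10 days from July 7, 2003 (when the grieved event occurs) gives a deadline of July 17, 2003; done July 8, 2003 — timely.
Step 2 — must wait 7 days from July 8, 2003 (when the written grievance is presented to the supervisor), so not before July 15, 2003; done July 16, 2003 — permitted.
Step 3 — counting 45 days from July 16, 2003 (when the grievance is advanced to the department head) gives a deadline of August 30, 2003; done July 18, 2003 — timely.
Step 4 — 24 and 45 days from July 18, 2003 (when the grievance is advanced to the Director) are August 11, 2003 and September 1, 2003 respectively; August 31, 2003 falls inside that range.
Step 5 — counting 21 days from September 10, 2003 (end of the 10-day hold period, which began when a grievance meeting is requested on August 31, 2003) gives a deadline of October 1, 2003; done October 3, 2003 — 2 days late.
That is the first point of non-compliance.

No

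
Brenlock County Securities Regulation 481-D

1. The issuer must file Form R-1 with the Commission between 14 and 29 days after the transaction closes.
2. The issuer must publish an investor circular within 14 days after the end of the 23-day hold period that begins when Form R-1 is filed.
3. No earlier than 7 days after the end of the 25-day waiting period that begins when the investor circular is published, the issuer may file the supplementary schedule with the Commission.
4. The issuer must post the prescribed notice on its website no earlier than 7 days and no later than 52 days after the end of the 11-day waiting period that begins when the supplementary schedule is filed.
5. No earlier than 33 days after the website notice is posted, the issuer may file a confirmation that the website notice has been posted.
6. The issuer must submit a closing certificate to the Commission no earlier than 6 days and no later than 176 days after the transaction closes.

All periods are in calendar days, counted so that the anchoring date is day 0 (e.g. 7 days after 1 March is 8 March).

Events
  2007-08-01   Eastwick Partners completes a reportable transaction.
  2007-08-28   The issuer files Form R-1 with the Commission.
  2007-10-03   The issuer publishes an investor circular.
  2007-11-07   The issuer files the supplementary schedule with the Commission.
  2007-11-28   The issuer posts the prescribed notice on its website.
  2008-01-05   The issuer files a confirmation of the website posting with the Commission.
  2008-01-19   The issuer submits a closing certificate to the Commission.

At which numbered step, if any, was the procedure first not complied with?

(1) the permitted window runs from 2007-08-01 + 14 = 2007-08-15 to 2007-08-01 + 29 = 2007-08-30; done 2007-08-28, which is between those dates.
(2) due by 2007-09-20 + 14 days = 2007-10-04; completed 2007-10-03, before the deadline.
(3) permitted from 2007-10-28 + 7 days = 2007-11-04 onward; done 2007-11-07 — permitted.
(4) the permitted window runs from 2007-11-18 + 7 = 2007-11-25 to 2007-11-18 + 52 = 2008-01-09; done 2007-11-28, which is between those dates.
(5) permitted from 2007-11-28 + 33 days = 2007-12-31 onward; done 2008-01-05, after the minimum wait.
(6) the permitted window runs from 2007-08-01 + 6 = 2007-08-07 to 2007-08-01 + 176 = 2008-01-24; done 2008-01-19 — within the window.

None — every step was satisfied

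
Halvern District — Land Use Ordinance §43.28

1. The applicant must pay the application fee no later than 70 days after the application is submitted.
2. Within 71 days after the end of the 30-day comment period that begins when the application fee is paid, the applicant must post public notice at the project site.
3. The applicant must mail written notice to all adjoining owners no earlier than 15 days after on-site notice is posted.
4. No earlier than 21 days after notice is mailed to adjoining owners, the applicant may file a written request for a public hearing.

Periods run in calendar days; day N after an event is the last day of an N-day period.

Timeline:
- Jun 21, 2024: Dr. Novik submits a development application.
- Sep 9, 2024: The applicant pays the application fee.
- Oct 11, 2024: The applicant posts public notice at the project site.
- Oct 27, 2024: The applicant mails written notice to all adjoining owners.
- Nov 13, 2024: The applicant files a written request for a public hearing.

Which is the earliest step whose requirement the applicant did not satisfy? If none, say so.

Step 1 — counting 70 days from Jun 21, 2024 (when the application is submitted) gives a deadline of Aug 30, 2024; not done until Sep 9, 2024, 10 days after the deadline.
The analysis stops there.

Step 1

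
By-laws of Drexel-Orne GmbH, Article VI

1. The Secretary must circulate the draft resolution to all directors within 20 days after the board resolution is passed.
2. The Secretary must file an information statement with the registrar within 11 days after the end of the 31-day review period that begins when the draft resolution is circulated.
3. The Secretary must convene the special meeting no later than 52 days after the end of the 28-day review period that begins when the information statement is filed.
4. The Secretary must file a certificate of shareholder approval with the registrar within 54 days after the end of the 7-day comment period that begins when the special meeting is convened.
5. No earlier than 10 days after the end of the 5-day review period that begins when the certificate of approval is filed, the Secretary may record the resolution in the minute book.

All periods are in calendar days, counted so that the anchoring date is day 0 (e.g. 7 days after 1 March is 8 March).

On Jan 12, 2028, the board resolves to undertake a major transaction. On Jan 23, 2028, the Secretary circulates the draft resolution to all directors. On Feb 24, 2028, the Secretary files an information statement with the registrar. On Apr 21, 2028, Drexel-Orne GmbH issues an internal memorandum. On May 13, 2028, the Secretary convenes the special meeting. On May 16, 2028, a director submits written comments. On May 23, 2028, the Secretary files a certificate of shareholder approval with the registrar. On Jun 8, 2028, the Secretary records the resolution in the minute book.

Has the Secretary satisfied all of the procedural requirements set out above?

Yes

Step 1: 20 days after Jan 12, 2028 (when the board resolution is passed) is Feb 1, 2028; completed Jan 23, 2028, before the deadline.
Step 2: 11 days after Feb 23, 2028 (end of the 31-day review period, which began when the draft resolution is circulated on Jan 23, 2028) is Mar 5, 2028; done Feb 24, 2028 — timely.
Step 3: 52 days after Mar 23, 2028 (end of the 28-day review period, which began when the information statement is filed on Feb 24, 2028) is May 14, 2028; completed May 13, 2028, before the deadline.
Step 4: 54 days after May 20, 2028 (end of the 7-day comment period, which began when the special meeting is convened on May 13, 2028) is Jul 13, 2028; done May 23, 2028 — timely.
Step 5: the earliest permitted date is 10 days after May 28, 2028 (end of the 5-day review period, which began when the certificate of approval is filed on May 23, 2028), i.e. Jun 7, 2028; done Jun 8, 2028 — permitted.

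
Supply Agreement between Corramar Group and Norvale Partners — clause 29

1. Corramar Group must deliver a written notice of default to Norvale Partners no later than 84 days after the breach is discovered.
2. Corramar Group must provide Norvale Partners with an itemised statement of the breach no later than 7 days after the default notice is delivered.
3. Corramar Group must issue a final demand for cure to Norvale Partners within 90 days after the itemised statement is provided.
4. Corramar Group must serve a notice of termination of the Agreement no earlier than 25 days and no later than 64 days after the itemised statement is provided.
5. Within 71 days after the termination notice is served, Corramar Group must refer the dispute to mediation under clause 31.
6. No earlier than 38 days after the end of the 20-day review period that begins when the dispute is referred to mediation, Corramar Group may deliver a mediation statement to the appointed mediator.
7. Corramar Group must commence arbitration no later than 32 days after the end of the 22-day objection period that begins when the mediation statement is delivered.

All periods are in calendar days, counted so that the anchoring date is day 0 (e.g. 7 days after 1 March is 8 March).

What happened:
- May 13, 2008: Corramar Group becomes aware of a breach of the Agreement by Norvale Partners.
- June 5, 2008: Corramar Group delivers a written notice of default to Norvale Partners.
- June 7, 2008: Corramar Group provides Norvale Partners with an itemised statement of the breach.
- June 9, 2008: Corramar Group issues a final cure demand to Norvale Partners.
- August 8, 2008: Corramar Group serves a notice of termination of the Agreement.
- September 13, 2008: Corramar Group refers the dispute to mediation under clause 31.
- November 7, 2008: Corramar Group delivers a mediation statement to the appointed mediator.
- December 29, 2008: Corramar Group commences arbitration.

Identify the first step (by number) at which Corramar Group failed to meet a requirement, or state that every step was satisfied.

Step 1 — counting 84 days from May 13, 2008 (when the breach is discovered) gives a deadline of August 5, 2008; June 5, 2008 is within that limit.
Step 2 — counting 7 days from June 5, 2008 (when the default notice is delivered) gives a deadline of June 12, 2008; June 7, 2008 is within that limit.
Step 3 — counting 90 days from June 7, 2008 (when the itemised statement is provided) gives a deadline of September 5, 2008; completed June 9, 2008, before the deadline.
Step 4 — 25 and 64 days from June 7, 2008 (when the itemised statement is provided) are July 2, 2008 and August 10, 2008 respectively; done August 8, 2008 — within the window.
Step 5 — counting 71 days from August 8, 2008 (when the termination notice is served) gives a deadline of October 18, 2008; done September 13, 2008 — timely.
Step 6 — must wait 38 days from October 3, 2008 (end of the 20-day review period, which began when the dispute is referred to mediation on September 13, 2008), so not before November 10, 2008; done November 7, 2008 — 3 days too early.

Step 6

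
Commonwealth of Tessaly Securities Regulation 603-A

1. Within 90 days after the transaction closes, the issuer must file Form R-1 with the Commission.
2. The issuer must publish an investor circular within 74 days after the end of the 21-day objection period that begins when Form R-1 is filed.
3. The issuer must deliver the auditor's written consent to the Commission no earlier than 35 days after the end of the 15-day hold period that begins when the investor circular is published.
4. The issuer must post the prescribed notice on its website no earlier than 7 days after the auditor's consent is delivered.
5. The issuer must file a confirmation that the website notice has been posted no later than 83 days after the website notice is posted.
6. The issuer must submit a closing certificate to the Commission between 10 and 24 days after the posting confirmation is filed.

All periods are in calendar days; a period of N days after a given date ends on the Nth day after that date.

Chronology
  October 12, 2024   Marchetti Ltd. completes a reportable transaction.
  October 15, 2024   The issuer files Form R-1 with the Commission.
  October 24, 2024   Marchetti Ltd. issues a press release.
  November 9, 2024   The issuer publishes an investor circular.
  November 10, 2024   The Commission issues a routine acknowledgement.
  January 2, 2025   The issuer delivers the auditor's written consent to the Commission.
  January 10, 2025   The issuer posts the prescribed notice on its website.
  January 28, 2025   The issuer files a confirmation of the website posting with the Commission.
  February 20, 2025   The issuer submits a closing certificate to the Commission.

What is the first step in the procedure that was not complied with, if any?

None — every step was satisfied

Step 1: 90 days after October 12, 2024 (when the transaction closes) is January 10, 2025; October 15, 2024 is within that limit.
Step 2: 74 days after November 5, 2024 (end of the 21-day objection period, which began when Form R-1 is filed on October 15, 2024) is January 18, 2025; done November 9, 2024 — timely.
Step 3: the earliest permitted date is 35 days after November 24, 2024 (end of the 15-day hold period, which began when the investor circular is published on November 9, 2024), i.e. December 29, 2024; done January 2, 2025, after the minimum wait.
Step 4: the earliest permitted date is 7 days after January 2, 2025 (when the auditor's consent is delivered), i.e. January 9, 2025; done January 10, 2025, after the minimum wait.
Step 5: 83 days after January 10, 2025 (when the website notice is posted) is April 3, 2025; done January 28, 2025 — timely.
Step 6: the window is 10–24 days after January 28, 2025 (when the posting confirmation is filed), so February 7, 2025 through February 21, 2025; February 20, 2025 falls inside that range.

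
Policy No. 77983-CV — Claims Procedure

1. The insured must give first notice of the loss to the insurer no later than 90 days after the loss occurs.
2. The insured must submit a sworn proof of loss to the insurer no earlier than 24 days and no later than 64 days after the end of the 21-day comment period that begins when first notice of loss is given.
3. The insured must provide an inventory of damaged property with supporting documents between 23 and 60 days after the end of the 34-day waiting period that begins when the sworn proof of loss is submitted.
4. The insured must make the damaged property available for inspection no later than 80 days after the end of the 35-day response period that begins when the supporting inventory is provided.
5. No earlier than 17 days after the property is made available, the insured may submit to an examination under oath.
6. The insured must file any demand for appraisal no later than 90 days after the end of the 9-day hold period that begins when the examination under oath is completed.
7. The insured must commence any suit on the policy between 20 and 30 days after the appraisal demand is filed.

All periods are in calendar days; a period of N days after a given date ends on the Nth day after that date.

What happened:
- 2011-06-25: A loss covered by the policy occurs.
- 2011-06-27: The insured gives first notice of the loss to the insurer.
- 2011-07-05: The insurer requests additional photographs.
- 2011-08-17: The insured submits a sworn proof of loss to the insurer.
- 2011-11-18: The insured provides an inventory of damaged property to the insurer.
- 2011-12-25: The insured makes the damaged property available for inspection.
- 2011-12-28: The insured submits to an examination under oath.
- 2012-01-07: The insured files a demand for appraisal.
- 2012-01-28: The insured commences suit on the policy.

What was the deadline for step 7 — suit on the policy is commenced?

2012-02-06

Step 7 runs from 2012-01-07, when the appraisal demand is filed. The window is 20–30 days after 2012-01-07; it closes on 2012-02-06.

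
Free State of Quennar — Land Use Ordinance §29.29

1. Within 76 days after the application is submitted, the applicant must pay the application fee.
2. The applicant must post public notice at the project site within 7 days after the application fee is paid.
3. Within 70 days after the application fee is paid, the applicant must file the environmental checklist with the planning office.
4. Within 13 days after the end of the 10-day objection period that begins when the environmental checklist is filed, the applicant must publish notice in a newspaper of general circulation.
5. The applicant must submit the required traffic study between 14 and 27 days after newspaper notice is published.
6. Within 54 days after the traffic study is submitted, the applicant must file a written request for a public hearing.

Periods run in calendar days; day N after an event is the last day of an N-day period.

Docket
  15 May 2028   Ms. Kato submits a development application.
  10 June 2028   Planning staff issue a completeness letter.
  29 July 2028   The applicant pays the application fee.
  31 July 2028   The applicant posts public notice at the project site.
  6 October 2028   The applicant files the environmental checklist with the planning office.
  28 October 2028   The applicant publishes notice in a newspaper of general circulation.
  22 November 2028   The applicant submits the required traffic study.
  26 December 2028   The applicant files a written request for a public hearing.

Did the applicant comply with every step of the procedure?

Step 1 — counting 76 days from 15 May 2028 (when the application is submitted) gives a deadline of 30 July 2028; 29 July 2028 is within that limit.
Step 2 — counting 7 days from 29 July 2028 (when the application fee is paid) gives a deadline of 5 August 2028; 31 July 2028 is within that limit.
Step 3 — counting 70 days from 29 July 2028 (when the application fee is paid) gives a deadline of 7 October 2028; completed 6 October 2028, before the deadline.
Step 4 — counting 13 days from 16 October 2028 (end of the 10-day objection period, which began when the environmental checklist is filed on 6 October 2028) gives a deadline of 29 October 2028; completed 28 October 2028, before the deadline.
Step 5 — 14 and 27 days from 28 October 2028 (when newspaper notice is published) are 11 November 2028 and 24 November 2028 respectively; done 22 November 2028, which is between those dates.
Step 6 — counting 54 days from 22 November 2028 (when the traffic study is submitted) gives a deadline of 15 January 2029; 26 December 2028 is within that limit.

Yes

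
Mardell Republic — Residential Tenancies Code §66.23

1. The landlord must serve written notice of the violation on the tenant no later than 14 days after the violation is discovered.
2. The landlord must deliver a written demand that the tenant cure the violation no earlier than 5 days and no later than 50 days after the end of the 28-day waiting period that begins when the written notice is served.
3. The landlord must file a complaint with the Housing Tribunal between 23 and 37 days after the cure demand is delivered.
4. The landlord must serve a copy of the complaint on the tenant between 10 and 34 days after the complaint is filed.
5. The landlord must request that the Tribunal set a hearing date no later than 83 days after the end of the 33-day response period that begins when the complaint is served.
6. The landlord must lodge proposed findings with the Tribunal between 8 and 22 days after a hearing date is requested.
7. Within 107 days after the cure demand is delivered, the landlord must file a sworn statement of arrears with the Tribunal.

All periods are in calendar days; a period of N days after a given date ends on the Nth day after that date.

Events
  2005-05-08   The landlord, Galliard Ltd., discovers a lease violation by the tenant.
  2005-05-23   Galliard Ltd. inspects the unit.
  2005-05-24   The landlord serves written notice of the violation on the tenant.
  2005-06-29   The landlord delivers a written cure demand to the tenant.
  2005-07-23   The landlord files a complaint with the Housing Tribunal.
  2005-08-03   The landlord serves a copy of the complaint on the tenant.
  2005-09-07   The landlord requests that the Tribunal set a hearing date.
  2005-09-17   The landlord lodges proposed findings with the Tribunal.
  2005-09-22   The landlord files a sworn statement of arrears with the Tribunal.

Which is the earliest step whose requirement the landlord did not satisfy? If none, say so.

Step 1

Step 1: 14 days after 2005-05-08 (when the violation is discovered) is 2005-05-22; 2005-05-24 misses that deadline by 2 days.
The analysis stops there.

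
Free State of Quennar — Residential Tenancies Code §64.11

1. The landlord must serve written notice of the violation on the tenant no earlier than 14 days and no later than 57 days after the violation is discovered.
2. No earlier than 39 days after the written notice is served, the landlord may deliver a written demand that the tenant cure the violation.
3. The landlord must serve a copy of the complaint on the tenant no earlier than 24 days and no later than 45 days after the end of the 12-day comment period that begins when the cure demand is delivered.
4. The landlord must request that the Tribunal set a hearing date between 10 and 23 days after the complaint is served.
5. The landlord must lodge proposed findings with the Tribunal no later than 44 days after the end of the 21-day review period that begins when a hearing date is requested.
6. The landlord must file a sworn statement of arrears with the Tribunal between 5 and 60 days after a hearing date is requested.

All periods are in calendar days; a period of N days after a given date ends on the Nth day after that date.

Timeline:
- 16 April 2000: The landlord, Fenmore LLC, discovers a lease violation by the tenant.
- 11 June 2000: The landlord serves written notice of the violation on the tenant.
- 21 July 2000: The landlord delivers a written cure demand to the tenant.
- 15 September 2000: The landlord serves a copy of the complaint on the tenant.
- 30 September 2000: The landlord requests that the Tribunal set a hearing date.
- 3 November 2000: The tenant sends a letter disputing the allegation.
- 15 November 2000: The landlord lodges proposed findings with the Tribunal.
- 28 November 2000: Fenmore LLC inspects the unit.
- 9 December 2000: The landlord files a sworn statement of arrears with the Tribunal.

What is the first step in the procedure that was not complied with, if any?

(1) the permitted window runs from 16 April 2000 + 14 = 30 April 2000 to 16 April 2000 + 57 = 12 June 2000; done 11 June 2000 — within the window.
(2) permitted from 11 June 2000 + 39 days = 20 July 2000 onward; done 21 July 2000, after the minimum wait.
(3) the permitted window runs from 2 August 2000 + 24 = 26 August 2000 to 2 August 2000 + 45 = 16 September 2000; 15 September 2000 falls inside that range.
(4) the permitted window runs from 15 September 2000 + 10 = 25 September 2000 to 15 September 2000 + 23 = 8 October 2000; 30 September 2000 falls inside that range.
(5) due by 21 October 2000 + 44 days = 4 December 2000; 15 November 2000 is within that limit.
(6) the permitted window runs from 30 September 2000 + 5 = 5 October 2000 to 30 September 2000 + 60 = 29 November 2000; done 9 December 2000 — 10 days after the window closed.
The procedure was therefore not followed at step 6.

Step 6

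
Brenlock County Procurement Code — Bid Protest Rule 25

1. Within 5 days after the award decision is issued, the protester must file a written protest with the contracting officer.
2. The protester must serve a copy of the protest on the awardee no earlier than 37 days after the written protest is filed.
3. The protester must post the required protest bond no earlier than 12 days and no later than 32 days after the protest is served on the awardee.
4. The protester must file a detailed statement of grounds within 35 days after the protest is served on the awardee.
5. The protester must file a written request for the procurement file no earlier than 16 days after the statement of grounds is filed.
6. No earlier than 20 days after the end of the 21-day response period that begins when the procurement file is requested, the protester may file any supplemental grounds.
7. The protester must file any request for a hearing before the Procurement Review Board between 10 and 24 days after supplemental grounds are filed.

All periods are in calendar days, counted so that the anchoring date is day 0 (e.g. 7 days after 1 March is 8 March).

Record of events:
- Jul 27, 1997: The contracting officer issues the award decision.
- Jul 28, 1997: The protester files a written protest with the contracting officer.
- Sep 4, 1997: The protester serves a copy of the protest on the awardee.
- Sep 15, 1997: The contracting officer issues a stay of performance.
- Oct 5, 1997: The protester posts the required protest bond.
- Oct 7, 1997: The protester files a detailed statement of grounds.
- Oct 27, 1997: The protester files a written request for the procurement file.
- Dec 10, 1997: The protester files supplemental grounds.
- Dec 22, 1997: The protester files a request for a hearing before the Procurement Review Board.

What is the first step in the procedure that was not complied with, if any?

(1) due by Jul 27, 1997 + 5 days = Aug 1, 1997; Jul 28, 1997 is within that limit.
(2) permitted from Jul 28, 1997 + 37 days = Sep 3, 1997 onward; done Sep 4, 1997 — permitted.
(3) the permitted window runs from Sep 4, 1997 + 12 = Sep 16, 1997 to Sep 4, 1997 + 32 = Oct 6, 1997; done Oct 5, 1997, which is between those dates.
(4) due by Sep 4, 1997 + 35 days = Oct 9, 1997; Oct 7, 1997 is within that limit.
(5) permitted from Oct 7, 1997 + 16 days = Oct 23, 1997 onward; Oct 27, 1997 is on or after that date.
(6) permitted from Nov 17, 1997 + 20 days = Dec 7, 1997 onward; done Dec 10, 1997 — permitted.
(7) the permitted window runs from Dec 10, 1997 + 10 = Dec 20, 1997 to Dec 10, 1997 + 24 = Jan 3, 1998; done Dec 22, 1997, which is between those dates.

None — every step was satisfied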